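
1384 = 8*173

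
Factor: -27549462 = -1*2^1*3^1*67^1*68531^1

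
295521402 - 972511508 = -676990106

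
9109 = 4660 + 4449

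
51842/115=450+4/5=450.80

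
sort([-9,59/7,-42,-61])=[-61,-42,-9,59/7]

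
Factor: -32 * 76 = -1 * 2^7 * 19^1 = -2432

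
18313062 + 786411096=804724158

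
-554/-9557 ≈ 0.0580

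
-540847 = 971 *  (-557)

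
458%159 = 140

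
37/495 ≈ 0.0747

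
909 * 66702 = 60632118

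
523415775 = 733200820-209785045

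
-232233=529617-761850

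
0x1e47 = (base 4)1321013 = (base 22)g07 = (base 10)7751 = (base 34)6nx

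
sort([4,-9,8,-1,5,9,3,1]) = [-9,-1,1,3,4,5,8,9]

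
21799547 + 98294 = 21897841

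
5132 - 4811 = 321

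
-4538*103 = -467414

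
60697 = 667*91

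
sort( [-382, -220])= [-382, -220]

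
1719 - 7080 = -5361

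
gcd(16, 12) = 4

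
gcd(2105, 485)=5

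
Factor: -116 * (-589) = 2^2 * 19^1 * 29^1 * 31^1 = 68324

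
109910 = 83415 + 26495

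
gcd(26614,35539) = 7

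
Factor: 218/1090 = 5^(-1) = 1/5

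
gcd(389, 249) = 1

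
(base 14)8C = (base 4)1330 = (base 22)5E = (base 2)1111100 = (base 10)124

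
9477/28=338 + 13/28 ≈ 338.46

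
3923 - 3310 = 613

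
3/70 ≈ 0.0429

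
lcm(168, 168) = 168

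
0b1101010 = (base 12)8a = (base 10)106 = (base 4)1222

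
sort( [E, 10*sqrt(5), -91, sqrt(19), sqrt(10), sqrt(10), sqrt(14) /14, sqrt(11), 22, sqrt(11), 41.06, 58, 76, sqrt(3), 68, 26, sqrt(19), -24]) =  [-91, -24, sqrt(14) /14, sqrt(3), E, sqrt(10), sqrt(10), sqrt(11), sqrt(11), sqrt(19), sqrt(19), 22, 10*sqrt(5), 26, 41.06, 58, 68, 76]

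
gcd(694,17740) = 2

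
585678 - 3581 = 582097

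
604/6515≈0.0927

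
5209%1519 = 652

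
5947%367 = 75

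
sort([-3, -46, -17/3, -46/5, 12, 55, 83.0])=[-46, -46/5, -17/3, -3, 12, 55, 83.0]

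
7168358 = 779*9202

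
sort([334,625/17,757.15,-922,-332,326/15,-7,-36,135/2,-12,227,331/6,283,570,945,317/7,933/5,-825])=[-922,-825,-332,-36,-12,-7,326/15,625/17,317/7,331/6,135/2,933/5,227,283,334,570,757.15,945]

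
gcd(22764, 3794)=3794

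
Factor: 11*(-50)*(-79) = 2^1*5^2*11^1*79^1 = 43450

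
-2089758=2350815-4440573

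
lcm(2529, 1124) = 10116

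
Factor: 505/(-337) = -1 * 5^1 * 101^1 * 337^(-1)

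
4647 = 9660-5013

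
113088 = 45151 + 67937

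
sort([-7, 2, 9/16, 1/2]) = [-7, 1/2, 9/16, 2]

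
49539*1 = 49539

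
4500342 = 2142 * 2101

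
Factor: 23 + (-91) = -1 * 2^2 * 17^1 = -68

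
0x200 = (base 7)1331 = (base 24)l8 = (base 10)512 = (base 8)1000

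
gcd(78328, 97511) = 1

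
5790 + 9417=15207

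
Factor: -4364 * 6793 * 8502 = -1 * 2^3 * 3^1 * 13^1 * 109^1 * 1091^1 * 6793^1 = -252038831304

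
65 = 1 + 64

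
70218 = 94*747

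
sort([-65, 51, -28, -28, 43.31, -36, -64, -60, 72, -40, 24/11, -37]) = [-65, -64, -60, -40, -37, -36, -28, -28, 24/11, 43.31, 51, 72]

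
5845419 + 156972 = 6002391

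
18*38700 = 696600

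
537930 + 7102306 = 7640236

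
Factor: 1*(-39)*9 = -1*3^3*13^1 = -351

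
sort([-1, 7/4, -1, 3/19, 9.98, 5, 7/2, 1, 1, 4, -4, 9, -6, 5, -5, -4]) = [-6, -5, -4, -4, -1, -1, 3/19, 1, 1, 7/4, 7/2, 4, 5, 5, 9, 9.98]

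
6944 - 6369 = 575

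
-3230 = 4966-8196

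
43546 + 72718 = 116264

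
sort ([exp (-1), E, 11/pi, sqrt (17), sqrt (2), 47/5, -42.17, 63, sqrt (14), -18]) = [-42.17, -18, exp (-1), sqrt (2), E, 11/pi, sqrt (14), sqrt (17), 47/5, 63]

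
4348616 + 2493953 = 6842569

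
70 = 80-10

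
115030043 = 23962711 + 91067332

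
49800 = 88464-38664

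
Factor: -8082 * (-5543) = 2^1 * 3^2 * 23^1 * 241^1 * 449^1 = 44798526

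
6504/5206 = 3252/2603≈1.25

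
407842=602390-194548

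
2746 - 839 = 1907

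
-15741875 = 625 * (-25187)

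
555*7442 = 4130310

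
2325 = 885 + 1440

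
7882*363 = 2861166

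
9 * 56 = 504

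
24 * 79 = 1896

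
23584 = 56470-32886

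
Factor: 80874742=2^1 * 13^1 * 3110567^1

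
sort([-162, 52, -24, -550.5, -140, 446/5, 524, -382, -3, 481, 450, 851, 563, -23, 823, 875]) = [-550.5, -382, -162, -140, -24, -23, -3, 52, 446/5, 450, 481, 524, 563, 823, 851, 875]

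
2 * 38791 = 77582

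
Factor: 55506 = 2^1*3^1*11^1*29^2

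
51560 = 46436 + 5124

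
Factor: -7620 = -1 * 2^2 * 3^1 * 5^1 * 127^1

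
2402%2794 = 2402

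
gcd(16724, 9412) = 4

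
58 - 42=16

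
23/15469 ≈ 0.00149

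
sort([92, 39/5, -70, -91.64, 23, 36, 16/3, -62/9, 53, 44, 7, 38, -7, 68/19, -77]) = [-91.64, -77, -70, -7, -62/9, 68/19, 16/3, 7, 39/5, 23, 36, 38, 44, 53, 92]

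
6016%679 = 584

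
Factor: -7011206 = -1 * 2^1 * 59^1 * 59417^1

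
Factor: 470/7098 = 3^(-1) * 5^1 * 7^(-1) * 13^(-2) * 47^1 = 235/3549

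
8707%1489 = 1262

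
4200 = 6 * 700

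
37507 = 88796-51289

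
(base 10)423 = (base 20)113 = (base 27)fi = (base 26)g7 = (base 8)647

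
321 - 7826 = -7505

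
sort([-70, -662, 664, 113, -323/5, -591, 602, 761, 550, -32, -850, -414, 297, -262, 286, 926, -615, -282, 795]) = [-850, -662, -615, -591, -414, -282, -262, -70, -323/5, -32, 113, 286, 297, 550, 602, 664, 761, 795, 926]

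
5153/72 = 71 + 41/72≈71.57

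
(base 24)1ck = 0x374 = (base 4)31310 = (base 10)884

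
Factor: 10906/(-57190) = -1 * 5^(-1) * 41^1 * 43^(-1) = -41/215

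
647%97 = 65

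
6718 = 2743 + 3975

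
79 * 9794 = 773726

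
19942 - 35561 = -15619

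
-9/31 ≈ -0.290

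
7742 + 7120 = 14862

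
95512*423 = 40401576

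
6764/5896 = 1691/1474 ≈ 1.15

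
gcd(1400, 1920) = 40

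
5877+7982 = 13859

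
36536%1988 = 752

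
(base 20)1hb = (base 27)10m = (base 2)1011101111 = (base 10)751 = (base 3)1000211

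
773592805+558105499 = 1331698304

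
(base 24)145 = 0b1010100101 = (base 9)832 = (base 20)1dh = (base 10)677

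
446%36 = 14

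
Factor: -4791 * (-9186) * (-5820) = -1 * 2^3 * 3^3 * 5^1 * 97^1 * 1531^1 * 1597^1 = -256138933320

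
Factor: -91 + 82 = -1 * 3^2 = -9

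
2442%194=114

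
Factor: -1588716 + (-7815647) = -1 * 89^1 * 105667^1 = -9404363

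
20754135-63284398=-42530263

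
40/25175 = 8/5035 ≈ 0.00159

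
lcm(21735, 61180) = 1651860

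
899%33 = 8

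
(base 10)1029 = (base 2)10000000101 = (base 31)126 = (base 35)te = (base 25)1g4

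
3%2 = 1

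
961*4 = 3844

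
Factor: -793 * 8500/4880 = -1 * 2^(-2) * 5^2 * 13^1 * 17^1 = -5525/4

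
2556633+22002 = 2578635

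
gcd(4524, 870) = 174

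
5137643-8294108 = -3156465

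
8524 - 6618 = 1906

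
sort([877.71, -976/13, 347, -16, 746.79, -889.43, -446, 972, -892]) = [-892, -889.43, -446, -976/13, -16, 347, 746.79, 877.71, 972]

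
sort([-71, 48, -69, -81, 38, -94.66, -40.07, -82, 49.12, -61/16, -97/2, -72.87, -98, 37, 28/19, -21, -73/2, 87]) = [-98, -94.66, -82, -81, -72.87, -71, -69, -97/2, -40.07, -73/2, -21, -61/16, 28/19, 37, 38, 48, 49.12, 87]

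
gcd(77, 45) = 1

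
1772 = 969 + 803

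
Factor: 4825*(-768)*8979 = -1*2^8*3^2*5^2*41^1*73^1*193^1 = -33272582400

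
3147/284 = 11 + 23/284 ≈ 11.08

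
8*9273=74184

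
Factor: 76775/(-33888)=-1*2^(-5)*3^(-1)*5^2*37^1*83^1*353^(-1)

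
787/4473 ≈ 0.176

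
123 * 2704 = 332592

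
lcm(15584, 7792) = 15584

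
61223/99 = 618 + 41/99 ≈ 618.41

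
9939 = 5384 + 4555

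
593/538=1 + 55/538≈1.10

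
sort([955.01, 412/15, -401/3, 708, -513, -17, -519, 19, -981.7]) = [-981.7, -519, -513, -401/3, -17, 19, 412/15, 708, 955.01]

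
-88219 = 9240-97459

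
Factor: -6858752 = -1*2^11*17^1*197^1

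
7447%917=111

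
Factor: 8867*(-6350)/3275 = -1*2^1*127^1*131^(-1)*8867^1 = -2252218/131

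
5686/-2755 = -2 - 176/2755 ≈ -2.06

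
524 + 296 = 820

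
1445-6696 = -5251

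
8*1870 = 14960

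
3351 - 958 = 2393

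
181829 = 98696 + 83133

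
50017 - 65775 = -15758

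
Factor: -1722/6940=-1*2^(-1)*3^1*5^(-1)*7^1*41^1*347^(-1)=-861/3470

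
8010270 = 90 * 89003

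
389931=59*6609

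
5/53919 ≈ 0.0000927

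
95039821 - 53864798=41175023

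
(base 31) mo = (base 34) kq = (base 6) 3134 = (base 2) 1011000010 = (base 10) 706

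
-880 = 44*(-20)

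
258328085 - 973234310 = -714906225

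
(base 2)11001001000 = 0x648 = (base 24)2j0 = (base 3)2012120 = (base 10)1608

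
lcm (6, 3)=6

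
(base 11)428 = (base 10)514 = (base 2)1000000010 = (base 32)g2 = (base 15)244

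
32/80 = 2/5 = 0.40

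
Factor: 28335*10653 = 3^2*5^1*53^1*67^1*1889^1 = 301852755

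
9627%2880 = 987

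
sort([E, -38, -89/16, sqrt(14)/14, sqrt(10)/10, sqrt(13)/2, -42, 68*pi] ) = [-42, -38, -89/16, sqrt(14)/14, sqrt(10)/10, sqrt(13)/2, E, 68*pi] 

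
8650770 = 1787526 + 6863244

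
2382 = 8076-5694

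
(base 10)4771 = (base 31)4ts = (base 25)7fl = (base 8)11243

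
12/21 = 4/7 ≈ 0.571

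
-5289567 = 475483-5765050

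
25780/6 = 12890/3 ≈ 4296.67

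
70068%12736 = 6388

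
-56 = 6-62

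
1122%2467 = 1122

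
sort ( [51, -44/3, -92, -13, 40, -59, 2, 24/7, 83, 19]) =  [-92, -59, -44/3, -13, 2, 24/7, 19, 40, 51, 83]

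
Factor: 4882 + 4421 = 3^1*7^1*443^1 = 9303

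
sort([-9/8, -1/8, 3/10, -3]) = [-3, -9/8, -1/8, 3/10]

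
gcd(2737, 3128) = 391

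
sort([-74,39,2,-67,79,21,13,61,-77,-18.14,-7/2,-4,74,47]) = [-77,-74,-67,-18.14,-4,-7/2,2,13,21,39,47,61,74,79]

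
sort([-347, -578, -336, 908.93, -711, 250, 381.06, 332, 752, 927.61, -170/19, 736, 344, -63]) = [-711, -578, -347, -336, -63, -170/19, 250, 332, 344, 381.06, 736, 752, 908.93, 927.61]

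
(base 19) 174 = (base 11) 413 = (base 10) 498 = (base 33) f3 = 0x1f2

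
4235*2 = 8470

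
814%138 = 124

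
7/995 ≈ 0.00704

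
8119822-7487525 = 632297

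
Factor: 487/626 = 2^(-1) * 313^(-1) * 487^1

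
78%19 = 2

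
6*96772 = 580632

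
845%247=104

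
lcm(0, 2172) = 0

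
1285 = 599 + 686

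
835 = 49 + 786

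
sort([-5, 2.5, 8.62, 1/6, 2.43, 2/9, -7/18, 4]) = [-5, -7/18, 1/6, 2/9, 2.43, 2.5, 4, 8.62]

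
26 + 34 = 60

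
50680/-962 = -25340/481 ≈ -52.68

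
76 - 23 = 53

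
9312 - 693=8619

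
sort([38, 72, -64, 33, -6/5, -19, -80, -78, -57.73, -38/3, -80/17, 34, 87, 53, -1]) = [-80, -78, -64, -57.73, -19, -38/3, -80/17, -6/5, -1, 33, 34, 38, 53, 72, 87]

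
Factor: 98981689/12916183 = 7^ (-1) * 101^ (-1) * 18269^ (-1) * 98981689^1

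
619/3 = 206 + 1/3 ≈ 206.33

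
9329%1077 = 713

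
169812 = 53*3204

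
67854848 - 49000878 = 18853970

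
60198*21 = 1264158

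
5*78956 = 394780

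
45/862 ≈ 0.0522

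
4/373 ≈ 0.0107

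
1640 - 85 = 1555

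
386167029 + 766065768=1152232797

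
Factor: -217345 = -1 * 5^1 * 17^1 * 2557^1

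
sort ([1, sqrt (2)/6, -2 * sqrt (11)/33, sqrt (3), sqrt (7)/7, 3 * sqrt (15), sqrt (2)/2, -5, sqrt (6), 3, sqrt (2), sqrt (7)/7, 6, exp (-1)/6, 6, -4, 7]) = [-5, -4, -2 * sqrt (11)/33, exp (-1)/6, sqrt (2)/6, sqrt (7)/7, sqrt (7)/7, sqrt (2)/2, 1, sqrt (2), sqrt (3), sqrt (6), 3, 6, 6, 7, 3 * sqrt (15)]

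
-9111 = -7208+-1903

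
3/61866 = 1/20622 ≈ 0.0000485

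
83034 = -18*(-4613)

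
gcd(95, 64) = 1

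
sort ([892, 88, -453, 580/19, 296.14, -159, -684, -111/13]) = [-684, -453, -159, -111/13, 580/19, 88, 296.14, 892]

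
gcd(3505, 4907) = 701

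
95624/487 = 196 + 172/487 ≈ 196.35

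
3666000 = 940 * 3900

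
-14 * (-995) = 13930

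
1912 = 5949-4037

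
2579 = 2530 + 49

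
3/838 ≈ 0.00358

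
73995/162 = 456 + 41/54 ≈ 456.76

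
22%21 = 1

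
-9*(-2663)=23967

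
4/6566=2/3283 ≈ 0.000609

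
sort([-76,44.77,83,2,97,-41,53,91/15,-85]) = [-85,-76,-41,2,91/15,44.77,53,83,97]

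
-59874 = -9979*6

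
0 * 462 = 0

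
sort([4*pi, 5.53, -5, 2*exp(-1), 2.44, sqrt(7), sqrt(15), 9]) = [-5, 2*exp(-1), 2.44, sqrt(7), sqrt(15), 5.53, 9, 4*pi]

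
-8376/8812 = -2094/2203≈-0.951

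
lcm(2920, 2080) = 151840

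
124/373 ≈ 0.332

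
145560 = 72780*2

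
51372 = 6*8562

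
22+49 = 71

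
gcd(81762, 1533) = 3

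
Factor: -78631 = -1*7^1*47^1*239^1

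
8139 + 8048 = 16187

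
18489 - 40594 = -22105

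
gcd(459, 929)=1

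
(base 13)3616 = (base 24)d5g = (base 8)16710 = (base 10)7624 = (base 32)7e8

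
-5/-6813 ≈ 0.000734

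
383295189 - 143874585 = 239420604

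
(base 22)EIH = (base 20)HJ9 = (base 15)21E4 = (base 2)1110000010101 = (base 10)7189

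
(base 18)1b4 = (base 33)fv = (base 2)1000001110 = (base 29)i4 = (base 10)526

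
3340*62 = 207080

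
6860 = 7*980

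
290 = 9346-9056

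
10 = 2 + 8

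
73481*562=41296322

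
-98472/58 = -1697 - 23/29 ≈ -1697.79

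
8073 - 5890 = 2183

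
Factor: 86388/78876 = 3^(-1) * 7^(-1) * 23^1 = 23/21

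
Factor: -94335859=-1 * 94335859^1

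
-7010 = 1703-8713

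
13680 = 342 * 40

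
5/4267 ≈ 0.00117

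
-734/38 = -19 - 6/19 ≈ -19.32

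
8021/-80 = -100-21/80 ≈ -100.26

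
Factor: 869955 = 3^1*5^1*59^1*983^1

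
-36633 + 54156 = 17523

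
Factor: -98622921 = -1 * 3^1 * 293^1 * 112199^1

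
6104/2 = 3052 = 3052.00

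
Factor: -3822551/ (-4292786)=2^ (-1)*59^1*67^1*967^1*2146393^ (-1)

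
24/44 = 6/11 ≈ 0.545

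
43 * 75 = 3225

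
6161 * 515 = 3172915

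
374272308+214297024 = 588569332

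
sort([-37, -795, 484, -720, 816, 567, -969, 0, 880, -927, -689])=[-969, -927, -795, -720, -689, -37, 0, 484, 567, 816, 880]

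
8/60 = 2/15 ≈ 0.133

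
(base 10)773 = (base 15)368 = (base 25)15n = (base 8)1405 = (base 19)22d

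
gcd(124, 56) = 4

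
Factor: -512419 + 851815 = 2^2 * 3^1 * 28283^1 = 339396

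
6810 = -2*(-3405)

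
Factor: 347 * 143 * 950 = 2^1 * 5^2 * 11^1 * 13^1 * 19^1 * 347^1 = 47139950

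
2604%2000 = 604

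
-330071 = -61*5411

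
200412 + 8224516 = 8424928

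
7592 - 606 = 6986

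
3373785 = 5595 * 603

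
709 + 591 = 1300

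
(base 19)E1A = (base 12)2B37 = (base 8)11733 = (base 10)5083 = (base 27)6Q7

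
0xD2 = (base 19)B1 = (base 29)77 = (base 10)210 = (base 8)322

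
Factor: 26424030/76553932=2^(-1)*3^1*5^1*7^(-1)*13^(-1)*43^(-1)*67^(-1)*73^(-1)*880801^1=13212015/38276966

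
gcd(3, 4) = 1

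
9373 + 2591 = 11964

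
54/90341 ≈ 0.000598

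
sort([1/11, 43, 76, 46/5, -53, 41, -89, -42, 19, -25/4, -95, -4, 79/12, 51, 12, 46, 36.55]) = [-95, -89, -53, -42, -25/4, -4, 1/11, 79/12, 46/5, 12, 19, 36.55, 41, 43, 46, 51, 76]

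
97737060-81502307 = 16234753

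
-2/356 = -1/178 ≈ -0.00562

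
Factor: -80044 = -1 * 2^2 * 20011^1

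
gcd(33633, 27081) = 9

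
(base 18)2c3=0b1101100011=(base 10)867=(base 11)719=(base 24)1c3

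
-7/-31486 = 1/4498 ≈ 0.000222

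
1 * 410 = 410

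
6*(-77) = -462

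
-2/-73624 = 1/36812 ≈ 0.0000272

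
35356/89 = 397 + 23/89 ≈ 397.26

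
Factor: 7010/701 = 2^1*5^1 = 10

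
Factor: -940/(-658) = 2^1*5^1*7^(-1) = 10/7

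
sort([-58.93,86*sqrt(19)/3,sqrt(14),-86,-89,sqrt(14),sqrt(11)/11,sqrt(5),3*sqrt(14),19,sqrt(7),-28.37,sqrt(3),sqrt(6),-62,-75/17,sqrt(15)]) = [-89,-86,-62,-58.93,-28.37,-75/17,sqrt(11)/11,sqrt(3),sqrt(5),sqrt(6),sqrt(7),sqrt(14),sqrt(14),sqrt(15),3*sqrt(14),19,86*sqrt(19)/3]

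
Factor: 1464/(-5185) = -1*2^3*3^1*5^(-1)*17^(-1) = -24/85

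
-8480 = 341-8821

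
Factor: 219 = 3^1 * 73^1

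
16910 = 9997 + 6913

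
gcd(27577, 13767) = 1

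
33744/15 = 2249 + 3/5 = 2249.60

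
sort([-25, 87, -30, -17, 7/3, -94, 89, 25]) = [-94, -30, -25, -17, 7/3, 25, 87, 89]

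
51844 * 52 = 2695888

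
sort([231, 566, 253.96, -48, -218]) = [-218, -48, 231, 253.96, 566]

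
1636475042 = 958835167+677639875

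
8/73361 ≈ 0.000109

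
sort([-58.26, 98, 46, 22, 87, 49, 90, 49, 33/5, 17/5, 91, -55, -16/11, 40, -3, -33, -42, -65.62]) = [-65.62, -58.26, -55, -42, -33, -3, -16/11, 17/5, 33/5, 22, 40, 46, 49, 49, 87, 90, 91, 98]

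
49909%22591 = 4727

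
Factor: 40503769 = 40503769^1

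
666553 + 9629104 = 10295657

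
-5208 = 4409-9617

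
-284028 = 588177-872205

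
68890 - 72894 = -4004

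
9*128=1152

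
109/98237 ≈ 0.00111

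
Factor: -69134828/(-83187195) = 2^2 * 3^(-1) * 5^(-1) * 13^(-1) * 233^1 * 10597^1 * 60943^(-1) = 9876404/11883885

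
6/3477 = 2/1159 ≈ 0.00173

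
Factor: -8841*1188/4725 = -1*2^2*3^1*5^(-2)*11^1*421^1 = -55572/25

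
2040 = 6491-4451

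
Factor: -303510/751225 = -1 * 2^1 * 3^1 * 5^(-1) * 67^1 * 199^(-1) = -402/995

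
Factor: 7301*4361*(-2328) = -1*2^3*3^1*7^4*89^1*97^1*149^1 = -74122730808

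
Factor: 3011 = 3011^1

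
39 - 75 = -36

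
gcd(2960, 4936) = 8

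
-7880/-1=7880=7880.00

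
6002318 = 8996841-2994523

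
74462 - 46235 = 28227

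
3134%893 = 455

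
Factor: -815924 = -1 * 2^2 * 37^2 * 149^1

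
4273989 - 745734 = 3528255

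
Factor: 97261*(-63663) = -1*3^1*19^1*5119^1*21221^1 = -6191927043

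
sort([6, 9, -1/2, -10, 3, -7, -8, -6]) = [-10, -8, -7, -6, -1/2, 3, 6, 9]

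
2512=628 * 4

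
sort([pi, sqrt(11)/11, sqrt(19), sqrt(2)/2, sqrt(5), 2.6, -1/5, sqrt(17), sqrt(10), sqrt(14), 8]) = [-1/5, sqrt(11)/11, sqrt(2)/2, sqrt(5), 2.6, pi, sqrt(10), sqrt(14), sqrt(17), sqrt(19), 8]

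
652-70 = 582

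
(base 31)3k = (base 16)71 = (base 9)135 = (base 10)113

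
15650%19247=15650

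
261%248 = 13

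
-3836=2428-6264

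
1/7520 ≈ 0.000133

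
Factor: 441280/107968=5^1 * 197^1 * 241^(-1)=985/241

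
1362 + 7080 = 8442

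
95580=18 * 5310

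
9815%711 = 572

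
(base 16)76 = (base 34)3g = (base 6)314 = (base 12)9a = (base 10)118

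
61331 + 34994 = 96325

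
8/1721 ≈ 0.00465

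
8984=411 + 8573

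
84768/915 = 28256/305≈92.64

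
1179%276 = 75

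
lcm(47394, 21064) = 189576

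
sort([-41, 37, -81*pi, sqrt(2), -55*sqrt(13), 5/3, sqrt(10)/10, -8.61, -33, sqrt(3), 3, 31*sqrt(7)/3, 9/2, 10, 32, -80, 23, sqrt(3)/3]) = [-81*pi, -55*sqrt(13), -80, -41, -33, -8.61, sqrt(10)/10, sqrt(3)/3, sqrt(2), 5/3, sqrt(3), 3, 9/2, 10, 23, 31*sqrt(7)/3, 32, 37]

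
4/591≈0.00677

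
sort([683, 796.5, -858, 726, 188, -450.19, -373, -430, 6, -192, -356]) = [-858, -450.19, -430, -373, -356, -192, 6, 188, 683, 726, 796.5]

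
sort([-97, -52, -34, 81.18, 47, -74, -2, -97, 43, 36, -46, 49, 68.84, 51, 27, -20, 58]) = [-97, -97, -74, -52, -46, -34, -20, -2, 27, 36, 43, 47, 49, 51, 58, 68.84, 81.18]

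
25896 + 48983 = 74879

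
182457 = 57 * 3201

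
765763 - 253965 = 511798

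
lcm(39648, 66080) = 198240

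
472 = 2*236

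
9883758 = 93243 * 106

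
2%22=2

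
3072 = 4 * 768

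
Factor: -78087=-1*3^1*26029^1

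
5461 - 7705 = -2244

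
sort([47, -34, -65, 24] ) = [-65, -34, 24, 47] 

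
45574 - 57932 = -12358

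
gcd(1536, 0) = 1536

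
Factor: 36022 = 2^1*7^1*31^1*83^1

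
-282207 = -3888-278319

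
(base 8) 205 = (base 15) 8d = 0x85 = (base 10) 133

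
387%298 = 89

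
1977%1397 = 580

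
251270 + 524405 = 775675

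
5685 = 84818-79133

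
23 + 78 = 101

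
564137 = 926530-362393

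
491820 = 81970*6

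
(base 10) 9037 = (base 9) 13351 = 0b10001101001101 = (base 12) 5291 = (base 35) 7d7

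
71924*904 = 65019296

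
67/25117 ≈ 0.00267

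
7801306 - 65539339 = -57738033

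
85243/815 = 104 + 483/815 ≈ 104.59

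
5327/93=57 + 26/93 ≈ 57.28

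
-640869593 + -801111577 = -1441981170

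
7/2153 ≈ 0.00325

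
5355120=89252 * 60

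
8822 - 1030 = 7792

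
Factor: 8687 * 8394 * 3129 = 2^1 * 3^2 * 7^2 * 17^1 * 73^1 * 149^1 * 1399^1 = 228162543462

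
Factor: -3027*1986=-1*2^1*3^2*331^1*1009^1=-6011622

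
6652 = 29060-22408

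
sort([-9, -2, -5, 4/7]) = [-9, -5, -2, 4/7]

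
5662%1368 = 190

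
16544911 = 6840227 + 9704684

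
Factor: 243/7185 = 3^4*5^(-1)*479^(-1) = 81/2395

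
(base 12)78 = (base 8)134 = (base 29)35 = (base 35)2m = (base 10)92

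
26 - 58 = -32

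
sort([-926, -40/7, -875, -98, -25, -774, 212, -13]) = [-926, -875, -774, -98, -25, -13, -40/7, 212]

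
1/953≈0.00105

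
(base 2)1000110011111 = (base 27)652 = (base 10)4511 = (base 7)16103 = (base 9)6162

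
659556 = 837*788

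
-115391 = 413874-529265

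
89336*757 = 67627352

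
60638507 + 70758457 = 131396964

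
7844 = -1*(-7844)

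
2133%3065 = 2133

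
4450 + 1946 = 6396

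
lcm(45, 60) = 180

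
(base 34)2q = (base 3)10111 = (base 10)94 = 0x5e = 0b1011110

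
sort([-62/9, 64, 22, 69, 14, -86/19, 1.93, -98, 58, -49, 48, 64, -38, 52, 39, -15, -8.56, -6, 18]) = [-98, -49, -38, -15, -8.56, -62/9, -6, -86/19, 1.93, 14, 18, 22, 39, 48, 52, 58, 64, 64, 69]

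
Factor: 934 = 2^1 * 467^1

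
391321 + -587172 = -195851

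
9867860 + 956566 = 10824426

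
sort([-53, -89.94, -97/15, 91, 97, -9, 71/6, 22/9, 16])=[-89.94, -53, -9, -97/15, 22/9, 71/6, 16, 91, 97]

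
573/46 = 12 + 21/46 ≈ 12.46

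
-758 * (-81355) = 61667090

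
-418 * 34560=-14446080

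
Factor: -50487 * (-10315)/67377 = 5^1 * 37^(-1) * 607^(-1) * 2063^1 * 16829^1 = 173591135/22459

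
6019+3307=9326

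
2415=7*345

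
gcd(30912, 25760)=5152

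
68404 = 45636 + 22768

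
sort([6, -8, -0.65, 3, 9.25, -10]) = [-10, -8, -0.65, 3, 6, 9.25]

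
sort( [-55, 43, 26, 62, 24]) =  [-55, 24, 26, 43, 62]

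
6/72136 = 3/36068 ≈ 0.0000832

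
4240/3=1413 + 1/3 ≈ 1413.33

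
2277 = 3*759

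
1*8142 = 8142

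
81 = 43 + 38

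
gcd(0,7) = 7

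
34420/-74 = -465-5/37 ≈ -465.14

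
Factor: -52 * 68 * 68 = -1 * 2^6 * 13^1 * 17^2 = -240448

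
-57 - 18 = -75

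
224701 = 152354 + 72347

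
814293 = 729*1117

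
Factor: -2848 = -1*2^5*89^1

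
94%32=30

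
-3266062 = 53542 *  (-61)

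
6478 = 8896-2418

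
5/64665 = 1/12933 ≈ 0.0000773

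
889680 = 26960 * 33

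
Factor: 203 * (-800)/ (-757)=2^5 * 5^2 * 7^1 * 29^1 * 757^ (-1)=162400/757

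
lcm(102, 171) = 5814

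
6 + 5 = 11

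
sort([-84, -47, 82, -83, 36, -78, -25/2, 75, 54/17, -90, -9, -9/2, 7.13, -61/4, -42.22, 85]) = [-90, -84, -83, -78, -47, -42.22, -61/4, -25/2, -9, -9/2, 54/17, 7.13, 36, 75, 82, 85]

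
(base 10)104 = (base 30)3e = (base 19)59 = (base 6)252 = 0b1101000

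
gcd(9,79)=1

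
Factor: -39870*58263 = -1*2^1*3^3*5^1*443^1*19421^1 = -2322945810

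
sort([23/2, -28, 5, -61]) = [-61, -28, 5, 23/2]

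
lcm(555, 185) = 555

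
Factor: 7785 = 3^2 * 5^1 * 173^1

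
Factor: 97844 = 2^2*61^1*401^1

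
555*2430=1348650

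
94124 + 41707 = 135831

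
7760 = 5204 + 2556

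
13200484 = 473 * 27908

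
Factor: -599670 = -1 * 2^1 * 3^3 * 5^1 * 2221^1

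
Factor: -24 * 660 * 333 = -1 * 2^5 * 3^4 * 5^1 * 11^1 * 37^1 = -5274720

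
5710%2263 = 1184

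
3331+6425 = 9756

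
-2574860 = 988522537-991097397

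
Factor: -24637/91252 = -1 * 2^(-2) * 7^(-1) * 71^1 * 347^1 * 3259^(-1) 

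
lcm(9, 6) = 18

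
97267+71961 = 169228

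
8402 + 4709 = 13111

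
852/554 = 426/277 ≈ 1.54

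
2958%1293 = 372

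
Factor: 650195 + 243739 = 2^1*3^2*49663^1 = 893934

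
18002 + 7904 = 25906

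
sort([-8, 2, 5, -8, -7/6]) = [-8, -8, -7/6, 2, 5]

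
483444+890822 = 1374266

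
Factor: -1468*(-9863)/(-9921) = -1*2^2*3^(-1)*7^1*367^1*1409^1*3307^(-1) = -14478884/9921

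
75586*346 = 26152756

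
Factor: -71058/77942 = -1*3^1*13^1*911^1*38971^(-1) = -35529/38971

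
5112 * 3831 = 19584072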